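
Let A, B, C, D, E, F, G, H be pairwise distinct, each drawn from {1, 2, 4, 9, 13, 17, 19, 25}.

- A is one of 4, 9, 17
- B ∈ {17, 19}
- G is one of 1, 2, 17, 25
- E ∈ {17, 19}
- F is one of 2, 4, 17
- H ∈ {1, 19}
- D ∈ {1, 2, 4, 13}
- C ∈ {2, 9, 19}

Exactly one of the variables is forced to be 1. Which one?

H

Among the 8 variables, 13 fits only D (and all 8 values in {1, 2, 4, 9, 13, 17, 19, 25} must be used), so D = 13.
The 7 still-open variables together cover exactly {1, 2, 4, 9, 17, 19, 25} — 7 values for 7 variables — and 25 appears only in G's list, so G = 25.
The 6 still-open variables together cover exactly {1, 2, 4, 9, 17, 19} — 6 values for 6 variables — and 1 appears only in H's list, so H = 1.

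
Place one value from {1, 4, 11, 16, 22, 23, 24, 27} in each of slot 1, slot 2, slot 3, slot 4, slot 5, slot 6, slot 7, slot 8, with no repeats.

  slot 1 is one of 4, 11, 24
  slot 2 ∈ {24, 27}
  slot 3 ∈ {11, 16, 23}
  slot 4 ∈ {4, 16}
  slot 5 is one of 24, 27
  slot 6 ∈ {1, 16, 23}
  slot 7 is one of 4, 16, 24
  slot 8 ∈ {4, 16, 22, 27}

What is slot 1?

The 8 variables together cover exactly {1, 4, 11, 16, 22, 23, 24, 27} — 8 values for 8 variables — and 1 appears only in slot 6's list, so slot 6 = 1.
The 7 still-open variables together cover exactly {4, 11, 16, 22, 23, 24, 27} — 7 values for 7 variables — and 22 appears only in slot 8's list, so slot 8 = 22.
The 6 still-open variables together cover exactly {4, 11, 16, 23, 24, 27} — 6 values for 6 variables — and 23 appears only in slot 3's list, so slot 3 = 23.
Among the 5 still-open variables, 11 fits only slot 1 (and all 5 values in {4, 11, 16, 24, 27} must be used), so slot 1 = 11.

11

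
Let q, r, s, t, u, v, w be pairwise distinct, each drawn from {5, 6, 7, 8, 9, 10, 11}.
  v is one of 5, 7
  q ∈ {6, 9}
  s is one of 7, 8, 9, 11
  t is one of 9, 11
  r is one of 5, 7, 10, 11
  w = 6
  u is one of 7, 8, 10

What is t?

11

w has just one choice, so w = 6. Eliminate 6 elsewhere: q.
q's domain is down to {9}, so q = 9. Strike 9 from s, t.
So t = 11.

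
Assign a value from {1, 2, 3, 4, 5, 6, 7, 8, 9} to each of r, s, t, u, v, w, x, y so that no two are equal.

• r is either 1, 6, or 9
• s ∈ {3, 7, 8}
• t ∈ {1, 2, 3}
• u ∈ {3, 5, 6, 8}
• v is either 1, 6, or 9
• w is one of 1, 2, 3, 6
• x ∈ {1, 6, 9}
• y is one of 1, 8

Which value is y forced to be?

Among the 8 variables, 5 fits only u (and all 8 values in {1, 2, 3, 5, 6, 7, 8, 9} must be used), so u = 5.
Among the 7 still-open variables, 7 fits only s (and all 7 values in {1, 2, 3, 6, 7, 8, 9} must be used), so s = 7.
Among the 6 still-open variables, 8 fits only y (and all 6 values in {1, 2, 3, 6, 8, 9} must be used), so y = 8.

8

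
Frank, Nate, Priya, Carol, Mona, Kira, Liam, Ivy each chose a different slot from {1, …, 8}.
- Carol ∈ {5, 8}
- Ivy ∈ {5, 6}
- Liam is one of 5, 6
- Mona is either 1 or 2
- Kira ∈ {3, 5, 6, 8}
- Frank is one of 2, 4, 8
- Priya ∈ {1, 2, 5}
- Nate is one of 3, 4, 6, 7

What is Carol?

The 8 variables draw from only 8 values {1, 2, 3, 4, 5, 6, 7, 8}, so each is used; only Nate can be 7, hence Nate = 7.
Among the 7 still-open variables, 3 fits only Kira (and all 7 values in {1, 2, 3, 4, 5, 6, 8} must be used), so Kira = 3.
The 6 still-open variables together cover exactly {1, 2, 4, 5, 6, 8} — 6 values for 6 variables — and 4 appears only in Frank's list, so Frank = 4.
The 5 still-open variables together cover exactly {1, 2, 5, 6, 8} — 5 values for 5 variables — and 8 appears only in Carol's list, so Carol = 8.

8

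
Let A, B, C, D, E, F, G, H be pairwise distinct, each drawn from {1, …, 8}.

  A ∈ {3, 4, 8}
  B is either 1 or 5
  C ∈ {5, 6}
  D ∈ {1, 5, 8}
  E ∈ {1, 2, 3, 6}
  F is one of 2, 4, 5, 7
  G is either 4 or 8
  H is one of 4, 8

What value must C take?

The 8 variables together cover exactly {1, 2, 3, 4, 5, 6, 7, 8} — 8 values for 8 variables — and 7 appears only in F's list, so F = 7.
The 7 still-open variables draw from only 7 values {1, 2, 3, 4, 5, 6, 8}, so each is used; only E can be 2, hence E = 2.
The 6 still-open variables draw from only 6 values {1, 3, 4, 5, 6, 8}, so each is used; only A can be 3, hence A = 3.
The 5 still-open variables together cover exactly {1, 4, 5, 6, 8} — 5 values for 5 variables — and 6 appears only in C's list, so C = 6.

6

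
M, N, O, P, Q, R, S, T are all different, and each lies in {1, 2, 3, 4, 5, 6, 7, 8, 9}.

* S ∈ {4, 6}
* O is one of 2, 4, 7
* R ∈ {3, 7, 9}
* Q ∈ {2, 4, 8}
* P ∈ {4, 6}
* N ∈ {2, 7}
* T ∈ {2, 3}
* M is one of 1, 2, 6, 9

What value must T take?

The 8 variables draw from only 8 values {1, 2, 3, 4, 6, 7, 8, 9}, so each is used; only M can be 1, hence M = 1.
Among the 7 still-open variables, 8 fits only Q (and all 7 values in {2, 3, 4, 6, 7, 8, 9} must be used), so Q = 8.
The 6 still-open variables draw from only 6 values {2, 3, 4, 6, 7, 9}, so each is used; only R can be 9, hence R = 9.
Among the 5 still-open variables, 3 fits only T (and all 5 values in {2, 3, 4, 6, 7} must be used), so T = 3.

3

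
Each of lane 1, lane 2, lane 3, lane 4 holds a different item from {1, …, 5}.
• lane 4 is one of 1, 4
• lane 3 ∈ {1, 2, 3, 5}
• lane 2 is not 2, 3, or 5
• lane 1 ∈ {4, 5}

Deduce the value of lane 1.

5

The 2 variables lane 2 and lane 4 are confined to {1, 4}, which locks those values in; drop them from lane 1, lane 3.
So lane 1 = 5.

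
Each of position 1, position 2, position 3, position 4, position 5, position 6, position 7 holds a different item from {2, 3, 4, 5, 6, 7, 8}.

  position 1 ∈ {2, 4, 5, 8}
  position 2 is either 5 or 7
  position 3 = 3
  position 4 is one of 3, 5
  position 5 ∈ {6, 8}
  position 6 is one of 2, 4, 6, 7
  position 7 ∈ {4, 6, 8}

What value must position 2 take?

7

position 3's domain is down to {3}, so position 3 = 3. Remove 3 from position 4.
position 4 must be 5 (only option left). Strike 5 from position 1, position 2.
So position 2 = 7.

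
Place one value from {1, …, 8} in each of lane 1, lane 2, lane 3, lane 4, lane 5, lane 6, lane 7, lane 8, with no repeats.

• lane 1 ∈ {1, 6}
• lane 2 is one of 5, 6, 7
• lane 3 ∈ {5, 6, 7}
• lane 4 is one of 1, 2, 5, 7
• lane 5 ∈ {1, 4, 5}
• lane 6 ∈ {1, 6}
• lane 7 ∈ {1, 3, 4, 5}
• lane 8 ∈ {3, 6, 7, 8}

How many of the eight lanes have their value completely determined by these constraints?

Among the 8 variables, 2 fits only lane 4 (and all 8 values in {1, 2, 3, 4, 5, 6, 7, 8} must be used), so lane 4 = 2.
Among the 7 still-open variables, 8 fits only lane 8 (and all 7 values in {1, 3, 4, 5, 6, 7, 8} must be used), so lane 8 = 8.
The 6 still-open variables draw from only 6 values {1, 3, 4, 5, 6, 7}, so each is used; only lane 7 can be 3, hence lane 7 = 3.
The 5 still-open variables together cover exactly {1, 4, 5, 6, 7} — 5 values for 5 variables — and 4 appears only in lane 5's list, so lane 5 = 4.
lane 1 and lane 6 between them cover only {1, 6} — a naked pair. Remove those values from lane 2, lane 3.
Determined: lane 4=2, lane 5=4, lane 7=3, lane 8=8. The other lanes each still have more than one consistent value. That makes 4.

4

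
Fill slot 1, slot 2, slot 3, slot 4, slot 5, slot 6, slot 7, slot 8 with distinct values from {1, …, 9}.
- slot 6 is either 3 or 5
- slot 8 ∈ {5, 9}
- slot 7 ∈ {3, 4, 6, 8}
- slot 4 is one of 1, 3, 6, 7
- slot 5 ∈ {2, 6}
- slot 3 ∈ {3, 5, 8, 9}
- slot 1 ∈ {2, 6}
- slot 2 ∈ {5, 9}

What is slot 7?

slot 1 and slot 5 between them cover only {2, 6} — a naked pair. Remove those values from slot 4, slot 7.
slot 2 and slot 8 between them cover only {5, 9} — a naked pair. Remove those values from slot 3, slot 6.
slot 6 must be 3 (only option left). So slot 3, slot 4, slot 7 can't be 3.
That leaves slot 3 = 8. Remove 8 from slot 7.
So slot 7 = 4.

4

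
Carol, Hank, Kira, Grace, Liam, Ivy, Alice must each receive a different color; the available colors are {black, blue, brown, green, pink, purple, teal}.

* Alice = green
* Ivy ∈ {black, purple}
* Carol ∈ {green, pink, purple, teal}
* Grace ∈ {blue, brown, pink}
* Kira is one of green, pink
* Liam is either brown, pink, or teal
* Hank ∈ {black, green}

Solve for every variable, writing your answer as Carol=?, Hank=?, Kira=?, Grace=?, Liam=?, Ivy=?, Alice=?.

Carol=teal, Hank=black, Kira=pink, Grace=blue, Liam=brown, Ivy=purple, Alice=green

Alice has just one choice, so Alice = green. So Carol, Hank, Kira can't be green.
Hank has just one choice, so Hank = black. So Ivy can't be black.
Kira's domain is down to {pink}, so Kira = pink. Remove pink from Carol, Grace, Liam.
Ivy must be purple (only option left). Eliminate purple elsewhere: Carol.
That leaves Carol = teal. So Liam can't be teal.
Liam has just one choice, so Liam = brown. Strike brown from Grace.
Grace has just one choice, so Grace = blue.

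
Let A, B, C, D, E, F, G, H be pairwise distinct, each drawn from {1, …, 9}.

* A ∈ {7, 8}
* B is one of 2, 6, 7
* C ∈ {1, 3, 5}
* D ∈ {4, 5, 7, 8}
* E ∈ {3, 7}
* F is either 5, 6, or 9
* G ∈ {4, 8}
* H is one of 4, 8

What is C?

1

G and H between them cover only {4, 8} — a naked pair. Remove those values from A, D.
That leaves A = 7. So B, D, E can't be 7.
D has just one choice, so D = 5. Eliminate 5 elsewhere: C, F.
E's domain is down to {3}, so E = 3. Remove 3 from C.
So C = 1.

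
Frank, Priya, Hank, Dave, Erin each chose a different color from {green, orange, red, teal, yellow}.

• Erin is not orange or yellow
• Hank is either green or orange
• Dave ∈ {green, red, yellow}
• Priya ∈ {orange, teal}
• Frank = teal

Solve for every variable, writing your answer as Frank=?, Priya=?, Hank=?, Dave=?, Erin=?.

Frank=teal, Priya=orange, Hank=green, Dave=yellow, Erin=red

Frank must be teal (only option left). Remove teal from Priya, Erin.
That leaves Priya = orange. So Hank can't be orange.
Hank has just one choice, so Hank = green. Eliminate green elsewhere: Dave, Erin.
Erin has just one choice, so Erin = red. Eliminate red elsewhere: Dave.
Dave has just one choice, so Dave = yellow.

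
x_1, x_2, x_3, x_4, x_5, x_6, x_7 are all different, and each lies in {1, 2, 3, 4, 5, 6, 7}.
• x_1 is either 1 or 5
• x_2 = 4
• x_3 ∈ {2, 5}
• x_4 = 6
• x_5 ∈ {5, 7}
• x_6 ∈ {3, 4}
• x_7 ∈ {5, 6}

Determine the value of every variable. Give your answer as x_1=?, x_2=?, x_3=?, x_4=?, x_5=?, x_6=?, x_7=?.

x_2 has just one choice, so x_2 = 4. Strike 4 from x_6.
x_4's domain is down to {6}, so x_4 = 6. So x_7 can't be 6.
x_6 has just one choice, so x_6 = 3.
That leaves x_7 = 5. Eliminate 5 elsewhere: x_1, x_3, x_5.
x_1 must be 1 (only option left).
x_3 must be 2 (only option left).
x_5's domain is down to {7}, so x_5 = 7.

x_1=1, x_2=4, x_3=2, x_4=6, x_5=7, x_6=3, x_7=5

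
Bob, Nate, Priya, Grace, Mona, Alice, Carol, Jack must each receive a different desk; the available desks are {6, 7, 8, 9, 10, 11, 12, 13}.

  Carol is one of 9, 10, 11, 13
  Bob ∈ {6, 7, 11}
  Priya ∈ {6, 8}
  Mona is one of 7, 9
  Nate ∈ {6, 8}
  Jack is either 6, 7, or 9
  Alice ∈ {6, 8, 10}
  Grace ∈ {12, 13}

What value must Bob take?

11

The 8 variables draw from only 8 values {6, 7, 8, 9, 10, 11, 12, 13}, so each is used; only Grace can be 12, hence Grace = 12.
The 7 still-open variables draw from only 7 values {6, 7, 8, 9, 10, 11, 13}, so each is used; only Carol can be 13, hence Carol = 13.
The 6 still-open variables together cover exactly {6, 7, 8, 9, 10, 11} — 6 values for 6 variables — and 10 appears only in Alice's list, so Alice = 10.
The 5 still-open variables draw from only 5 values {6, 7, 8, 9, 11}, so each is used; only Bob can be 11, hence Bob = 11.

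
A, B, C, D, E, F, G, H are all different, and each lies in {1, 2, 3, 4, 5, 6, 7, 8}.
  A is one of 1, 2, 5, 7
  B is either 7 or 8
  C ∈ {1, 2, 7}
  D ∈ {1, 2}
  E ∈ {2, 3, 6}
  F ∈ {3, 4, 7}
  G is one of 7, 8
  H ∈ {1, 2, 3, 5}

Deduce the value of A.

5

Among the 8 variables, 4 fits only F (and all 8 values in {1, 2, 3, 4, 5, 6, 7, 8} must be used), so F = 4.
The 7 still-open variables together cover exactly {1, 2, 3, 5, 6, 7, 8} — 7 values for 7 variables — and 6 appears only in E's list, so E = 6.
Among the 6 still-open variables, 3 fits only H (and all 6 values in {1, 2, 3, 5, 7, 8} must be used), so H = 3.
The 5 still-open variables together cover exactly {1, 2, 5, 7, 8} — 5 values for 5 variables — and 5 appears only in A's list, so A = 5.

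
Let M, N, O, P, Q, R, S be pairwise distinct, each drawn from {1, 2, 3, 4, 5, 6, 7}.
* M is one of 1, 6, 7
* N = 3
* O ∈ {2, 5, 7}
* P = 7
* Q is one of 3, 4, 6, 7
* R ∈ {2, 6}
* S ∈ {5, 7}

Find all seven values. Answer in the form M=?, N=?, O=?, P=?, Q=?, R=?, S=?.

N's domain is down to {3}, so N = 3. Strike 3 from Q.
P must be 7 (only option left). Eliminate 7 elsewhere: M, O, Q, S.
That leaves S = 5. Strike 5 from O.
O has just one choice, so O = 2. Remove 2 from R.
R must be 6 (only option left). Strike 6 from M, Q.
M has just one choice, so M = 1.
That leaves Q = 4.

M=1, N=3, O=2, P=7, Q=4, R=6, S=5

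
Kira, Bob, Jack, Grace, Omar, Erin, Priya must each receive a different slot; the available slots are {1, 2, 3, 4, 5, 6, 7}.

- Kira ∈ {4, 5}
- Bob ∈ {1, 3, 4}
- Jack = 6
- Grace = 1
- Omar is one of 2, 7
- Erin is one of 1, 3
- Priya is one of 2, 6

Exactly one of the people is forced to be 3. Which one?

Jack has just one choice, so Jack = 6. So Priya can't be 6.
That leaves Grace = 1. So Bob, Erin can't be 1.
So 3 goes to Erin.

Erin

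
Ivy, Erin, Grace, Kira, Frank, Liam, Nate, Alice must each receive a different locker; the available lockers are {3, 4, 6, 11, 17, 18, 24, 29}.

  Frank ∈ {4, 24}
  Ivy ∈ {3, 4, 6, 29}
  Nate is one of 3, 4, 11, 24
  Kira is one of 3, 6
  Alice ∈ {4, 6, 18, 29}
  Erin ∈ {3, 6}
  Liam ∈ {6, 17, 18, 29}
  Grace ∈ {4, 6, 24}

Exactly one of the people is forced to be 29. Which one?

Among the 8 variables, 11 fits only Nate (and all 8 values in {3, 4, 6, 11, 17, 18, 24, 29} must be used), so Nate = 11.
Among the 7 still-open variables, 17 fits only Liam (and all 7 values in {3, 4, 6, 17, 18, 24, 29} must be used), so Liam = 17.
The 6 still-open variables draw from only 6 values {3, 4, 6, 18, 24, 29}, so each is used; only Alice can be 18, hence Alice = 18.
Among the 5 still-open variables, 29 fits only Ivy (and all 5 values in {3, 4, 6, 24, 29} must be used), so Ivy = 29.

Ivy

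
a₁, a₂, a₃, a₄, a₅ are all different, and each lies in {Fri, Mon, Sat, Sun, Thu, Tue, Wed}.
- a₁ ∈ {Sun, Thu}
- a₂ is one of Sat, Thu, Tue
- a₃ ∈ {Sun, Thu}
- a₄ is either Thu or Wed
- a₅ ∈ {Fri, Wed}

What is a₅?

The 2 variables a₁ and a₃ are confined to {Sun, Thu}, which locks those values in; drop them from a₂, a₄.
That leaves a₄ = Wed. So a₅ can't be Wed.
So a₅ = Fri.

Fri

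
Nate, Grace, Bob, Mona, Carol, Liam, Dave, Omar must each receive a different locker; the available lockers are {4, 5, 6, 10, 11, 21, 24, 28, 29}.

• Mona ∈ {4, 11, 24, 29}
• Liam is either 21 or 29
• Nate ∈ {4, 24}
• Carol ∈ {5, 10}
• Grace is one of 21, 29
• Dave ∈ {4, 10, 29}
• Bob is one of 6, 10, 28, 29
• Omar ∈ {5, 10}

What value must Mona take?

Grace and Liam between them cover only {21, 29} — a naked pair. Remove those values from Bob, Mona, Dave.
The 2 variables Carol and Omar are confined to {5, 10}, which locks those values in; drop them from Bob, Dave.
Dave has just one choice, so Dave = 4. Strike 4 from Nate, Mona.
Nate's domain is down to {24}, so Nate = 24. Strike 24 from Mona.
So Mona = 11.

11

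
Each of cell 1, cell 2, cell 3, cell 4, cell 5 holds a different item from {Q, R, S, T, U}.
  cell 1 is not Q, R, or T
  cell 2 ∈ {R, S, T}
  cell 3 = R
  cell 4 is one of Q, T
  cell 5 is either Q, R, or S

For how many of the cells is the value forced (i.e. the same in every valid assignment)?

cell 3 has just one choice, so cell 3 = R. Remove R from cell 2, cell 5.
Among the 4 still-open variables, U fits only cell 1 (and all 4 values in {Q, S, T, U} must be used), so cell 1 = U.
Determined: cell 1=U, cell 3=R. The other cells each still have more than one consistent value. That makes 2.

2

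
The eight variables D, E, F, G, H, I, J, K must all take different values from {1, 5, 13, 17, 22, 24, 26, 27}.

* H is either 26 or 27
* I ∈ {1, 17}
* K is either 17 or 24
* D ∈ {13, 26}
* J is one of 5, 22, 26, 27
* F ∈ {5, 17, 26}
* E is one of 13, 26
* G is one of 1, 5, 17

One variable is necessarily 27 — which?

H

The 8 variables draw from only 8 values {1, 5, 13, 17, 22, 24, 26, 27}, so each is used; only J can be 22, hence J = 22.
The 7 still-open variables together cover exactly {1, 5, 13, 17, 24, 26, 27} — 7 values for 7 variables — and 24 appears only in K's list, so K = 24.
The 6 still-open variables together cover exactly {1, 5, 13, 17, 26, 27} — 6 values for 6 variables — and 27 appears only in H's list, so H = 27.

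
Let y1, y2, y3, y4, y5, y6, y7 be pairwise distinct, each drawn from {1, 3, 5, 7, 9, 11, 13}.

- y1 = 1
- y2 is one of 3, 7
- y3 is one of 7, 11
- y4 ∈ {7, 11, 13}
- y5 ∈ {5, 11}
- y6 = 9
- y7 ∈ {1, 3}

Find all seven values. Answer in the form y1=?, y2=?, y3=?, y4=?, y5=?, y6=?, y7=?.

y1 has just one choice, so y1 = 1. So y7 can't be 1.
That leaves y6 = 9.
That leaves y7 = 3. Strike 3 from y2.
That leaves y2 = 7. Remove 7 from y3, y4.
y3 must be 11 (only option left). Strike 11 from y4, y5.
y4 has just one choice, so y4 = 13.
y5's domain is down to {5}, so y5 = 5.

y1=1, y2=7, y3=11, y4=13, y5=5, y6=9, y7=3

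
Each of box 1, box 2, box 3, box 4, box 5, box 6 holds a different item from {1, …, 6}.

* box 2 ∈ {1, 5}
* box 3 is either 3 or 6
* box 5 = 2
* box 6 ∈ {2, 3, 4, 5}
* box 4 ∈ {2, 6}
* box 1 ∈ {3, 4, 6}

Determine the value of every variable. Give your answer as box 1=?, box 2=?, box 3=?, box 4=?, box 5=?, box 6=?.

box 5 has just one choice, so box 5 = 2. Remove 2 from box 4, box 6.
That leaves box 4 = 6. Eliminate 6 elsewhere: box 1, box 3.
That leaves box 3 = 3. So box 1, box 6 can't be 3.
That leaves box 1 = 4. So box 6 can't be 4.
box 6's domain is down to {5}, so box 6 = 5. So box 2 can't be 5.
box 2 has just one choice, so box 2 = 1.

box 1=4, box 2=1, box 3=3, box 4=6, box 5=2, box 6=5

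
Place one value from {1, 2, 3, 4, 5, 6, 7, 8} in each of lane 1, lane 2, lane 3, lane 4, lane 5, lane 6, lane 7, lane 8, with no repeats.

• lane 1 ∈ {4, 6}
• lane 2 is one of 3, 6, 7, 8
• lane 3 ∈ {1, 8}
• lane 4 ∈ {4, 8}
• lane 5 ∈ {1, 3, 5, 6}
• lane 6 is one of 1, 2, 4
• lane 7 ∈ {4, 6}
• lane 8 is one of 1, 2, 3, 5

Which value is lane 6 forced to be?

The 8 variables draw from only 8 values {1, 2, 3, 4, 5, 6, 7, 8}, so each is used; only lane 2 can be 7, hence lane 2 = 7.
The 2 variables lane 1 and lane 7 are confined to {4, 6}, which locks those values in; drop them from lane 4, lane 5, lane 6.
lane 4 has just one choice, so lane 4 = 8. Remove 8 from lane 3.
That leaves lane 3 = 1. Strike 1 from lane 5, lane 6, lane 8.
So lane 6 = 2.

2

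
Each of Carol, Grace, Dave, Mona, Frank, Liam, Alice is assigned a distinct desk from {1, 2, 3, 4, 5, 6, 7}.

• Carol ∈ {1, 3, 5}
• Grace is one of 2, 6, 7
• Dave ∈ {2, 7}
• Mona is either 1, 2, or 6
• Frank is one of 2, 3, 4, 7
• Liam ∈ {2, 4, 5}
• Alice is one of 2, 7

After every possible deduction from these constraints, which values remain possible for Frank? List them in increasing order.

The 2 variables Dave and Alice are confined to {2, 7}, which locks those values in; drop them from Grace, Mona, Frank, Liam.
Grace's domain is down to {6}, so Grace = 6. Eliminate 6 elsewhere: Mona.
Mona's domain is down to {1}, so Mona = 1. Remove 1 from Carol.
No further eliminations apply; Frank can still be any of 3, 4.

3, 4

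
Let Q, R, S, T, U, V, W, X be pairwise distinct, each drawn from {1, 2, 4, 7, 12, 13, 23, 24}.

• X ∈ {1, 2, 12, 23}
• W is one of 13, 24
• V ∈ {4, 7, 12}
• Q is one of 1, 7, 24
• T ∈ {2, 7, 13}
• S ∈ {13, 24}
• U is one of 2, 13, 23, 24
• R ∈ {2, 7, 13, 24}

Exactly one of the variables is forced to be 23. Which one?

U

Among the 8 variables, 4 fits only V (and all 8 values in {1, 2, 4, 7, 12, 13, 23, 24} must be used), so V = 4.
The 7 still-open variables draw from only 7 values {1, 2, 7, 12, 13, 23, 24}, so each is used; only X can be 12, hence X = 12.
Among the 6 still-open variables, 1 fits only Q (and all 6 values in {1, 2, 7, 13, 23, 24} must be used), so Q = 1.
The 5 still-open variables together cover exactly {2, 7, 13, 23, 24} — 5 values for 5 variables — and 23 appears only in U's list, so U = 23.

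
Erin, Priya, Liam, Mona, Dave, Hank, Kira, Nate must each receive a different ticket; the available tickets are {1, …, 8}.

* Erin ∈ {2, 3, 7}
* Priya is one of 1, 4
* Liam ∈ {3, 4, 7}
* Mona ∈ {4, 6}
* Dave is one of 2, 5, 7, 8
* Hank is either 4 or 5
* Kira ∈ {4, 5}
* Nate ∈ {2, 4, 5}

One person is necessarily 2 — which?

The 8 variables draw from only 8 values {1, 2, 3, 4, 5, 6, 7, 8}, so each is used; only Priya can be 1, hence Priya = 1.
Among the 7 still-open variables, 6 fits only Mona (and all 7 values in {2, 3, 4, 5, 6, 7, 8} must be used), so Mona = 6.
Among the 6 still-open variables, 8 fits only Dave (and all 6 values in {2, 3, 4, 5, 7, 8} must be used), so Dave = 8.
Hank and Kira between them cover only {4, 5} — a naked pair. Remove those values from Liam, Nate.
So 2 goes to Nate.

Nate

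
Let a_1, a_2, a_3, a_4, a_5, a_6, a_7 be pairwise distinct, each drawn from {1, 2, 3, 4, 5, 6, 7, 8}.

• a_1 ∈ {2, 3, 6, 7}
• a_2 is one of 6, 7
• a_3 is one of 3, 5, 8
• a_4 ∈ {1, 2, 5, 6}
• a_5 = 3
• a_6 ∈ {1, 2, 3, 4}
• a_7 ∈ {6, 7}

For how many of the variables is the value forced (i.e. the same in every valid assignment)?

2

a_5's domain is down to {3}, so a_5 = 3. Eliminate 3 elsewhere: a_1, a_3, a_6.
The 2 variables a_2 and a_7 are confined to {6, 7}, which locks those values in; drop them from a_1, a_4.
a_1 must be 2 (only option left). So a_4, a_6 can't be 2.
Determined: a_1=2, a_5=3. The other variables each still have more than one consistent value. That makes 2.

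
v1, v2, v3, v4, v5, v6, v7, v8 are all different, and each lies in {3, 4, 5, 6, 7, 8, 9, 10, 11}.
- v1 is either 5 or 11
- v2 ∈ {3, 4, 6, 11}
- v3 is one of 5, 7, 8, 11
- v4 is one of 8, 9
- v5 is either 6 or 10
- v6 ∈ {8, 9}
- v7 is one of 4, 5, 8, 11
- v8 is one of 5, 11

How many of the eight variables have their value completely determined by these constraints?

v1 and v8 share exactly the 2 values {5, 11}; by pigeonhole those values go to them, so strike 5, 11 from v2, v3, v7.
v4 and v6 share exactly the 2 values {8, 9}; by pigeonhole those values go to them, so strike 8, 9 from v3, v7.
v3 has just one choice, so v3 = 7.
That leaves v7 = 4. So v2 can't be 4.
Determined: v3=7, v7=4. The other variables each still have more than one consistent value. That makes 2.

2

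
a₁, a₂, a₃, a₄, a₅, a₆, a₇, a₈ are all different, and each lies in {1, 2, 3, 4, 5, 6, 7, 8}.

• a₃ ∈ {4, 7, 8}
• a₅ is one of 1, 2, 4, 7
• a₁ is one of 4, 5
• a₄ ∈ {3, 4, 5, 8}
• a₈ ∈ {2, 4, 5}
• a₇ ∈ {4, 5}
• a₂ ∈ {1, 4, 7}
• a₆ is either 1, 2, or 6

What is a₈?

2

The 8 variables together cover exactly {1, 2, 3, 4, 5, 6, 7, 8} — 8 values for 8 variables — and 3 appears only in a₄'s list, so a₄ = 3.
The 7 still-open variables together cover exactly {1, 2, 4, 5, 6, 7, 8} — 7 values for 7 variables — and 6 appears only in a₆'s list, so a₆ = 6.
The 6 still-open variables together cover exactly {1, 2, 4, 5, 7, 8} — 6 values for 6 variables — and 8 appears only in a₃'s list, so a₃ = 8.
a₁ and a₇ between them cover only {4, 5} — a naked pair. Remove those values from a₂, a₅, a₈.
So a₈ = 2.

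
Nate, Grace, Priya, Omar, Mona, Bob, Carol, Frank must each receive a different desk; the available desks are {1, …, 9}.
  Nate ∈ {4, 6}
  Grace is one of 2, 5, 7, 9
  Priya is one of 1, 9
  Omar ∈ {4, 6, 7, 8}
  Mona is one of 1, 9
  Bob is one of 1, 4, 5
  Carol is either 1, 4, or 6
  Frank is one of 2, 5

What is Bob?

The 8 variables draw from only 8 values {1, 2, 4, 5, 6, 7, 8, 9}, so each is used; only Omar can be 8, hence Omar = 8.
Among the 7 still-open variables, 7 fits only Grace (and all 7 values in {1, 2, 4, 5, 6, 7, 9} must be used), so Grace = 7.
Among the 6 still-open variables, 2 fits only Frank (and all 6 values in {1, 2, 4, 5, 6, 9} must be used), so Frank = 2.
The 5 still-open variables draw from only 5 values {1, 4, 5, 6, 9}, so each is used; only Bob can be 5, hence Bob = 5.

5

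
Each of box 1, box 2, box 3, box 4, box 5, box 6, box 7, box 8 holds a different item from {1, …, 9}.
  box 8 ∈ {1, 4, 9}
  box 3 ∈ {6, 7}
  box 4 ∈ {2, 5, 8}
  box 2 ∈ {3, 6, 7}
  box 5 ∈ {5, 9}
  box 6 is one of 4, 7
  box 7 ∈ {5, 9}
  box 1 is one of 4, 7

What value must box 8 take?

1

box 1 and box 6 between them cover only {4, 7} — a naked pair. Remove those values from box 2, box 3, box 8.
That leaves box 3 = 6. Remove 6 from box 2.
box 2 has just one choice, so box 2 = 3.
box 5 and box 7 between them cover only {5, 9} — a naked pair. Remove those values from box 4, box 8.
So box 8 = 1.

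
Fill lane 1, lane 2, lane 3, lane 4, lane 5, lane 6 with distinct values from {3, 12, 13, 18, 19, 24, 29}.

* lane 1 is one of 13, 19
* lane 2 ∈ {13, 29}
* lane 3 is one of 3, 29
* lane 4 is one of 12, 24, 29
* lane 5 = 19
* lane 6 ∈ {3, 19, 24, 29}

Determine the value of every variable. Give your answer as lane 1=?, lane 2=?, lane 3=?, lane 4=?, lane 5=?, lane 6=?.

lane 5 must be 19 (only option left). Strike 19 from lane 1, lane 6.
That leaves lane 1 = 13. Strike 13 from lane 2.
lane 2's domain is down to {29}, so lane 2 = 29. So lane 3, lane 4, lane 6 can't be 29.
lane 3 must be 3 (only option left). So lane 6 can't be 3.
lane 6 must be 24 (only option left). Remove 24 from lane 4.
lane 4 has just one choice, so lane 4 = 12.

lane 1=13, lane 2=29, lane 3=3, lane 4=12, lane 5=19, lane 6=24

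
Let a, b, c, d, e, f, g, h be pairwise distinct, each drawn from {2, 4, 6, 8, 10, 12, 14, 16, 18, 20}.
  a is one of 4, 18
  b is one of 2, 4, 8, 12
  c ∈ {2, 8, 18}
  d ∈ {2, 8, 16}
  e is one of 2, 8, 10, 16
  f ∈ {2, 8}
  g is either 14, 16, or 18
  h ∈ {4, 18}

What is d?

16

The 8 variables draw from only 8 values {2, 4, 8, 10, 12, 14, 16, 18}, so each is used; only e can be 10, hence e = 10.
The 7 still-open variables draw from only 7 values {2, 4, 8, 12, 14, 16, 18}, so each is used; only b can be 12, hence b = 12.
The 6 still-open variables together cover exactly {2, 4, 8, 14, 16, 18} — 6 values for 6 variables — and 14 appears only in g's list, so g = 14.
Among the 5 still-open variables, 16 fits only d (and all 5 values in {2, 4, 8, 16, 18} must be used), so d = 16.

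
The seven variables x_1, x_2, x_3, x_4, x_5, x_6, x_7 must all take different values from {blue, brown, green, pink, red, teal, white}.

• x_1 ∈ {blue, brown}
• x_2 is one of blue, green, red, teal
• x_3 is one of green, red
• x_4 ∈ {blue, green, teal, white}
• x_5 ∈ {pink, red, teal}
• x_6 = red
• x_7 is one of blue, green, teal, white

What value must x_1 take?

x_6's domain is down to {red}, so x_6 = red. So x_2, x_3, x_5 can't be red.
x_3's domain is down to {green}, so x_3 = green. So x_2, x_4, x_7 can't be green.
The 5 still-open variables draw from only 5 values {blue, brown, pink, teal, white}, so each is used; only x_1 can be brown, hence x_1 = brown.

brown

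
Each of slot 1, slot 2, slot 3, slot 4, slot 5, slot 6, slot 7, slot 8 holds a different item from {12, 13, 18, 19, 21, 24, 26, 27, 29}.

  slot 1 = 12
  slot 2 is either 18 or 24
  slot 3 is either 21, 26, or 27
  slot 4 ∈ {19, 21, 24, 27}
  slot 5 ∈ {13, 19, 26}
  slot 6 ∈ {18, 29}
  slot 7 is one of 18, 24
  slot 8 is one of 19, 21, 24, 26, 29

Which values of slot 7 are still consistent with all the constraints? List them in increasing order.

slot 1's domain is down to {12}, so slot 1 = 12.
slot 2 and slot 7 share exactly the 2 values {18, 24}; by pigeonhole those values go to them, so strike 18, 24 from slot 4, slot 6, slot 8.
slot 6 has just one choice, so slot 6 = 29. So slot 8 can't be 29.
No further eliminations apply; slot 7 can still be any of 18, 24.

18, 24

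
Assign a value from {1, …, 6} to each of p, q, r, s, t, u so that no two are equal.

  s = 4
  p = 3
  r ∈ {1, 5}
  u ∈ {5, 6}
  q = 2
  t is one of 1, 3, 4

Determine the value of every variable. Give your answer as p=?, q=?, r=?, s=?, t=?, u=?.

p=3, q=2, r=5, s=4, t=1, u=6

p's domain is down to {3}, so p = 3. Strike 3 from t.
That leaves q = 2.
s has just one choice, so s = 4. Eliminate 4 elsewhere: t.
t must be 1 (only option left). Eliminate 1 elsewhere: r.
r must be 5 (only option left). Eliminate 5 elsewhere: u.
u has just one choice, so u = 6.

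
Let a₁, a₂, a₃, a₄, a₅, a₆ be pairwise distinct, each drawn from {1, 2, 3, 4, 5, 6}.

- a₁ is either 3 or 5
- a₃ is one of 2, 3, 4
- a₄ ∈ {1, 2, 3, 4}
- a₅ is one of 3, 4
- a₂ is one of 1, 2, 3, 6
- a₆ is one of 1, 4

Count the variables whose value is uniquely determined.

Among the 6 variables, 5 fits only a₁ (and all 6 values in {1, 2, 3, 4, 5, 6} must be used), so a₁ = 5.
Among the 5 still-open variables, 6 fits only a₂ (and all 5 values in {1, 2, 3, 4, 6} must be used), so a₂ = 6.
Determined: a₁=5, a₂=6. The other variables each still have more than one consistent value. That makes 2.

2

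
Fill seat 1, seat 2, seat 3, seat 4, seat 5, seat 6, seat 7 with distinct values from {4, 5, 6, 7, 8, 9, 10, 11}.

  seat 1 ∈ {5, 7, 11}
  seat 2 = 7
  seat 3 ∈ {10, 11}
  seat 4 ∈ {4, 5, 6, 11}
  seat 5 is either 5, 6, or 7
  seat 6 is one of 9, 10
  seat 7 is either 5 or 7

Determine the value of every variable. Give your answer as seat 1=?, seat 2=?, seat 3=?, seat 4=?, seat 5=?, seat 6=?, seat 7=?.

seat 2 must be 7 (only option left). So seat 1, seat 5, seat 7 can't be 7.
seat 7 must be 5 (only option left). Strike 5 from seat 1, seat 4, seat 5.
seat 1 must be 11 (only option left). Strike 11 from seat 3, seat 4.
seat 3's domain is down to {10}, so seat 3 = 10. Eliminate 10 elsewhere: seat 6.
That leaves seat 5 = 6. Remove 6 from seat 4.
seat 6 must be 9 (only option left).
seat 4 has just one choice, so seat 4 = 4.

seat 1=11, seat 2=7, seat 3=10, seat 4=4, seat 5=6, seat 6=9, seat 7=5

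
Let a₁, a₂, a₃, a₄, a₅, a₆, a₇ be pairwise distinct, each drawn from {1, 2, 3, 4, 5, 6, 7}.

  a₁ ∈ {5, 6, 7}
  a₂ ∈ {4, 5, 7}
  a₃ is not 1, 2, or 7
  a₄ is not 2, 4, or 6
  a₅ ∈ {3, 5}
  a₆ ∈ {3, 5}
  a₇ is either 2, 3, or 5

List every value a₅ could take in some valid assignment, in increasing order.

3, 5

The 7 variables together cover exactly {1, 2, 3, 4, 5, 6, 7} — 7 values for 7 variables — and 1 appears only in a₄'s list, so a₄ = 1.
The 6 still-open variables together cover exactly {2, 3, 4, 5, 6, 7} — 6 values for 6 variables — and 2 appears only in a₇'s list, so a₇ = 2.
a₅ and a₆ between them cover only {3, 5} — a naked pair. Remove those values from a₁, a₂, a₃.
No further eliminations apply; a₅ can still be any of 3, 5.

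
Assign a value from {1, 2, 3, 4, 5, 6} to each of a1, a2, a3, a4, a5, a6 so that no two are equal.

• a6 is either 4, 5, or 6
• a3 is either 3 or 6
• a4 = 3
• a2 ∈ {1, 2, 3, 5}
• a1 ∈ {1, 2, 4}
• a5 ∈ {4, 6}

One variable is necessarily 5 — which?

a6

a4's domain is down to {3}, so a4 = 3. Strike 3 from a2, a3.
That leaves a3 = 6. So a5, a6 can't be 6.
a5 must be 4 (only option left). Remove 4 from a1, a6.
So 5 goes to a6.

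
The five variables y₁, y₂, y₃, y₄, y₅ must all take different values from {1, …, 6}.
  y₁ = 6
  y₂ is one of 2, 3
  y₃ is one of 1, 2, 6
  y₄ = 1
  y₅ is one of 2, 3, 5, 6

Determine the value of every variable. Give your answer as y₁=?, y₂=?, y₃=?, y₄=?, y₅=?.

y₁'s domain is down to {6}, so y₁ = 6. Remove 6 from y₃, y₅.
y₄ has just one choice, so y₄ = 1. Strike 1 from y₃.
That leaves y₃ = 2. Eliminate 2 elsewhere: y₂, y₅.
y₂ has just one choice, so y₂ = 3. So y₅ can't be 3.
y₅ has just one choice, so y₅ = 5.

y₁=6, y₂=3, y₃=2, y₄=1, y₅=5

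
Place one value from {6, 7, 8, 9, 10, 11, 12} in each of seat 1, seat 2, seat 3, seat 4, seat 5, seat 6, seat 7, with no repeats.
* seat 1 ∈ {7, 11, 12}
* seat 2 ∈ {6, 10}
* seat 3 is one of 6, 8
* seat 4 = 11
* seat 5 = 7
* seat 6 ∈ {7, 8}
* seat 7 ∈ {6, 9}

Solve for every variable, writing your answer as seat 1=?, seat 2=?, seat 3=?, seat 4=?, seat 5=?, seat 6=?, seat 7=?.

seat 4 must be 11 (only option left). Remove 11 from seat 1.
seat 5 has just one choice, so seat 5 = 7. Strike 7 from seat 1, seat 6.
seat 6's domain is down to {8}, so seat 6 = 8. Remove 8 from seat 3.
seat 1 has just one choice, so seat 1 = 12.
That leaves seat 3 = 6. Strike 6 from seat 2, seat 7.
That leaves seat 7 = 9.
That leaves seat 2 = 10.

seat 1=12, seat 2=10, seat 3=6, seat 4=11, seat 5=7, seat 6=8, seat 7=9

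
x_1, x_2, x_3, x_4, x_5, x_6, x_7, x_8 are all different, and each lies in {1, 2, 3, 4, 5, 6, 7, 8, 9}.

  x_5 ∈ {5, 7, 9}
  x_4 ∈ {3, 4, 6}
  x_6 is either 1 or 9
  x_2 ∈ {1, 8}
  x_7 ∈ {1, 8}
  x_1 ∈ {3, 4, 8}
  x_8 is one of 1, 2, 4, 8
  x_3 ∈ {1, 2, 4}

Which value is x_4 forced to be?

6

x_2 and x_7 between them cover only {1, 8} — a naked pair. Remove those values from x_1, x_3, x_6, x_8.
x_6's domain is down to {9}, so x_6 = 9. Eliminate 9 elsewhere: x_5.
x_3 and x_8 share exactly the 2 values {2, 4}; by pigeonhole those values go to them, so strike 2, 4 from x_1, x_4.
That leaves x_1 = 3. Eliminate 3 elsewhere: x_4.
So x_4 = 6.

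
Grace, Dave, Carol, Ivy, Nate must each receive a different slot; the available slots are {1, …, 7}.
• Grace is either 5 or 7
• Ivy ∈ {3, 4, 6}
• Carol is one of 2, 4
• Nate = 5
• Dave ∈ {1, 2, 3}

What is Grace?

Nate must be 5 (only option left). So Grace can't be 5.
So Grace = 7.

7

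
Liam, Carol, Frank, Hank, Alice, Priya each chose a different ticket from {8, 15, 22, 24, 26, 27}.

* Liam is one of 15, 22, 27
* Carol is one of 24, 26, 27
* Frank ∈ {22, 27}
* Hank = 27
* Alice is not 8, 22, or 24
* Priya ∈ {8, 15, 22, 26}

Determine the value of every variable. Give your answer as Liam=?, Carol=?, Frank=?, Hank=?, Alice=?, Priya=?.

Liam=15, Carol=24, Frank=22, Hank=27, Alice=26, Priya=8

Hank's domain is down to {27}, so Hank = 27. So Liam, Carol, Frank, Alice can't be 27.
That leaves Frank = 22. Eliminate 22 elsewhere: Liam, Priya.
Liam must be 15 (only option left). So Alice, Priya can't be 15.
Alice's domain is down to {26}, so Alice = 26. Strike 26 from Carol, Priya.
Priya's domain is down to {8}, so Priya = 8.
Carol's domain is down to {24}, so Carol = 24.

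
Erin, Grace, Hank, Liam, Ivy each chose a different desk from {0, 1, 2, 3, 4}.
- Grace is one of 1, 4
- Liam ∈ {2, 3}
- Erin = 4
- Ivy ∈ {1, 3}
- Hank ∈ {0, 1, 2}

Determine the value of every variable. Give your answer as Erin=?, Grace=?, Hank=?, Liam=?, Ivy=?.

Erin=4, Grace=1, Hank=0, Liam=2, Ivy=3

Erin must be 4 (only option left). Eliminate 4 elsewhere: Grace.
Grace's domain is down to {1}, so Grace = 1. So Hank, Ivy can't be 1.
That leaves Ivy = 3. Strike 3 from Liam.
Liam has just one choice, so Liam = 2. Strike 2 from Hank.
Hank has just one choice, so Hank = 0.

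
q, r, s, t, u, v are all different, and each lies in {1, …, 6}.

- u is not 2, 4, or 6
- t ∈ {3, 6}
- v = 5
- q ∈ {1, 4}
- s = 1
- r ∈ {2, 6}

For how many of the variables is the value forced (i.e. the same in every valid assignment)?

s has just one choice, so s = 1. Eliminate 1 elsewhere: q, u.
v's domain is down to {5}, so v = 5. Remove 5 from u.
That leaves q = 4.
u's domain is down to {3}, so u = 3. Remove 3 from t.
That leaves t = 6. Strike 6 from r.
r must be 2 (only option left).
Every variable is fixed: q=4, r=2, s=1, t=6, u=3, v=5. That makes 6.

6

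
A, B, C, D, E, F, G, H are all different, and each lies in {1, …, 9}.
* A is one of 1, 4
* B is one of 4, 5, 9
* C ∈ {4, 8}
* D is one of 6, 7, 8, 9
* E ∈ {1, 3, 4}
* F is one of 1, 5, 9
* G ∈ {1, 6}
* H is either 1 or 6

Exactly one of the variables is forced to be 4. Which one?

A

The 8 variables together cover exactly {1, 3, 4, 5, 6, 7, 8, 9} — 8 values for 8 variables — and 3 appears only in E's list, so E = 3.
The 7 still-open variables together cover exactly {1, 4, 5, 6, 7, 8, 9} — 7 values for 7 variables — and 7 appears only in D's list, so D = 7.
Among the 6 still-open variables, 8 fits only C (and all 6 values in {1, 4, 5, 6, 8, 9} must be used), so C = 8.
The 2 variables G and H are confined to {1, 6}, which locks those values in; drop them from A, F.
So 4 goes to A.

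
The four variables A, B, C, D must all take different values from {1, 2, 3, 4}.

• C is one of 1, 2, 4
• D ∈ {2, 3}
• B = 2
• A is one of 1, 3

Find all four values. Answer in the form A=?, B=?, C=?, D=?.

B has just one choice, so B = 2. Strike 2 from C, D.
D must be 3 (only option left). So A can't be 3.
A's domain is down to {1}, so A = 1. So C can't be 1.
C has just one choice, so C = 4.

A=1, B=2, C=4, D=3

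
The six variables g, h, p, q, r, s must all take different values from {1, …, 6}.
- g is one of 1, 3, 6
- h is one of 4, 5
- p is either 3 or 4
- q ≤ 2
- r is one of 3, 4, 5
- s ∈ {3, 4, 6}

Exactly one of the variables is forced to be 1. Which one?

The 6 variables together cover exactly {1, 2, 3, 4, 5, 6} — 6 values for 6 variables — and 2 appears only in q's list, so q = 2.
Among the 5 still-open variables, 1 fits only g (and all 5 values in {1, 3, 4, 5, 6} must be used), so g = 1.

g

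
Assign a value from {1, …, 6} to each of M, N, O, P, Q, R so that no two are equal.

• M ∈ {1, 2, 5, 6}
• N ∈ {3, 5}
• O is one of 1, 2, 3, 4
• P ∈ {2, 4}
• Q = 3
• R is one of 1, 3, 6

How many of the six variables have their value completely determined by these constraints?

2

Q's domain is down to {3}, so Q = 3. Strike 3 from N, O, R.
N must be 5 (only option left). Strike 5 from M.
Determined: N=5, Q=3. The other variables each still have more than one consistent value. That makes 2.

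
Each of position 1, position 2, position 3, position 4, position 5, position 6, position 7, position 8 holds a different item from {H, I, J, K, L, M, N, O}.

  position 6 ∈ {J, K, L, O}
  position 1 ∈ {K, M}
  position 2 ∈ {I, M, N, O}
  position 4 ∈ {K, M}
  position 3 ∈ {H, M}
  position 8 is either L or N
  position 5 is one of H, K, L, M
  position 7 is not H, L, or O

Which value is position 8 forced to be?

position 1 and position 4 between them cover only {K, M} — a naked pair. Remove those values from position 2, position 3, position 5, position 6, position 7.
position 3 has just one choice, so position 3 = H. Remove H from position 5.
position 5's domain is down to {L}, so position 5 = L. Remove L from position 6, position 8.
So position 8 = N.

N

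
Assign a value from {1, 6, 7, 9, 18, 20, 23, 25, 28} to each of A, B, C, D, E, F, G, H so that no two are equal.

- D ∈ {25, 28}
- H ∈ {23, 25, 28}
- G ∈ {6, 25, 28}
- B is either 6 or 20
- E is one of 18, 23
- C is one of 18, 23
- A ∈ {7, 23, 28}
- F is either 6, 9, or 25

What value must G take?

The 8 variables together cover exactly {6, 7, 9, 18, 20, 23, 25, 28} — 8 values for 8 variables — and 7 appears only in A's list, so A = 7.
Among the 7 still-open variables, 9 fits only F (and all 7 values in {6, 9, 18, 20, 23, 25, 28} must be used), so F = 9.
The 6 still-open variables together cover exactly {6, 18, 20, 23, 25, 28} — 6 values for 6 variables — and 20 appears only in B's list, so B = 20.
Among the 5 still-open variables, 6 fits only G (and all 5 values in {6, 18, 23, 25, 28} must be used), so G = 6.

6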